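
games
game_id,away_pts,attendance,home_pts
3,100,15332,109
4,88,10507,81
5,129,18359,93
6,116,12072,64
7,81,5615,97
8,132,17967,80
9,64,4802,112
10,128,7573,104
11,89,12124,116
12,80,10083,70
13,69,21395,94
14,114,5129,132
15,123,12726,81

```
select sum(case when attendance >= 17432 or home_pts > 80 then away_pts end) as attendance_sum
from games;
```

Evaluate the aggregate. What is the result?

1117

game_id=3: ✓ → 100
game_id=4: ✓ → 88
game_id=5: ✓ → 129
game_id=6: ✗
game_id=7: ✓ → 81
game_id=8: ✓ → 132
game_id=9: ✓ → 64
game_id=10: ✓ → 128
game_id=11: ✓ → 89
game_id=12: ✗
game_id=13: ✓ → 69
game_id=14: ✓ → 114
game_id=15: ✓ → 123
attendance_sum = 100 + 88 + 129 + 81 + 132 + 64 + 128 + 89 + 69 + 114 + 123 = 1117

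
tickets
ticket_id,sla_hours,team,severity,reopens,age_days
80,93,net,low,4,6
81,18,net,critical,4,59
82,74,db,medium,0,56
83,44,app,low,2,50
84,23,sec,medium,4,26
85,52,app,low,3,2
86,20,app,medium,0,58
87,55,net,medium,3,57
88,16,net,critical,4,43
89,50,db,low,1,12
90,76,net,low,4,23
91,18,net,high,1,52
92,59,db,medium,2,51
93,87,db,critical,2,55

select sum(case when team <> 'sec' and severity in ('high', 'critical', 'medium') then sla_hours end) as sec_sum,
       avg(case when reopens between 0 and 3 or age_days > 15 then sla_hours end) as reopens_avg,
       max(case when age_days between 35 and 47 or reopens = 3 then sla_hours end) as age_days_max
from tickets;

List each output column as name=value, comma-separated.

sec_sum=347, reopens_avg=45.5384615385, age_days_max=55

[sec_sum: team <> 'sec' and severity in ('high', 'critical', 'medium')]
ticket_id=80: ✗
ticket_id=81: ✓ → 18
ticket_id=82: ✓ → 74
ticket_id=83: ✗
ticket_id=84: ✗
ticket_id=85: ✗
ticket_id=86: ✓ → 20
ticket_id=87: ✓ → 55
ticket_id=88: ✓ → 16
ticket_id=89: ✗
ticket_id=90: ✗
ticket_id=91: ✓ → 18
ticket_id=92: ✓ → 59
ticket_id=93: ✓ → 87
sec_sum = 18 + 74 + 20 + 55 + 16 + 18 + 59 + 87 = 347
—
[reopens_avg: reopens between 0 and 3 or age_days > 15]
ticket_id=80: ✗
ticket_id=81: ✓ → 18
ticket_id=82: ✓ → 74
ticket_id=83: ✓ → 44
ticket_id=84: ✓ → 23
ticket_id=85: ✓ → 52
ticket_id=86: ✓ → 20
ticket_id=87: ✓ → 55
ticket_id=88: ✓ → 16
ticket_id=89: ✓ → 50
ticket_id=90: ✓ → 76
ticket_id=91: ✓ → 18
ticket_id=92: ✓ → 59
ticket_id=93: ✓ → 87
reopens_avg = (18 + 74 + 44 + 23 + 52 + 20 + 55 + 16 + 50 + 76 + 18 + 59 + 87) / 13 = 45.5384615385
—
[age_days_max: age_days between 35 and 47 or reopens = 3]
ticket_id=80: ✗
ticket_id=81: ✗
ticket_id=82: ✗
ticket_id=83: ✗
ticket_id=84: ✗
ticket_id=85: ✓ → 52
ticket_id=86: ✗
ticket_id=87: ✓ → 55
ticket_id=88: ✓ → 16
ticket_id=89: ✗
ticket_id=90: ✗
ticket_id=91: ✗
ticket_id=92: ✗
ticket_id=93: ✗
age_days_max = MAX(52, 55, 16) = 55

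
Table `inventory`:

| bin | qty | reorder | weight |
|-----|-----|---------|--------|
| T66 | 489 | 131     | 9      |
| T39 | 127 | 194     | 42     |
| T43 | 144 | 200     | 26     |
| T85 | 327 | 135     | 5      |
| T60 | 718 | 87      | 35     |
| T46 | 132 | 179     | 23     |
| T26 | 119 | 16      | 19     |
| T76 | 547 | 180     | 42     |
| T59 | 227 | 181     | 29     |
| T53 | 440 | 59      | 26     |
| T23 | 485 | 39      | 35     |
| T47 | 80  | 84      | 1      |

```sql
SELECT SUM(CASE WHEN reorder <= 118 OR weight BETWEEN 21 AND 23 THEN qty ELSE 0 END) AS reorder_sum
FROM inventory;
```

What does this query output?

1974

bin=T66: ✗
bin=T39: ✗
bin=T43: ✗
bin=T85: ✗
bin=T60: ✓ → 718
bin=T46: ✓ → 132
bin=T26: ✓ → 119
bin=T76: ✗
bin=T59: ✗
bin=T53: ✓ → 440
bin=T23: ✓ → 485
bin=T47: ✓ → 80
reorder_sum = 718 + 132 + 119 + 440 + 485 + 80 = 1974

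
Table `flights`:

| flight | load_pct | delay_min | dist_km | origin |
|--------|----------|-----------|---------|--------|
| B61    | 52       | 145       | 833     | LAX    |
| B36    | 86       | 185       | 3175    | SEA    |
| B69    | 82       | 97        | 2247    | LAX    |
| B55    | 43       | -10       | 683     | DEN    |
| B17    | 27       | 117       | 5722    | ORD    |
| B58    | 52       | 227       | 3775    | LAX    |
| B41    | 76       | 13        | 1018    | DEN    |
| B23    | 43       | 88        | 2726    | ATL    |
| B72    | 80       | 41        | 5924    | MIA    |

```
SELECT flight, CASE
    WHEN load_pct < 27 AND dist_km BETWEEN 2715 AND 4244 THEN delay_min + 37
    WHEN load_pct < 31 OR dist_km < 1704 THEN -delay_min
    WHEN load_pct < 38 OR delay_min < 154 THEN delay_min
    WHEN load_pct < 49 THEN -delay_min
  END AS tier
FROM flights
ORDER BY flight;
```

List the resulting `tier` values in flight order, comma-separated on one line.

flight=B17: load_pct < 31 OR dist_km < 1704 → -117
flight=B23: load_pct < 38 OR delay_min < 154 → 88
flight=B36: (no match → NULL) → NULL
flight=B41: load_pct < 31 OR dist_km < 1704 → -13
flight=B55: load_pct < 31 OR dist_km < 1704 → 10
flight=B58: (no match → NULL) → NULL
flight=B61: load_pct < 31 OR dist_km < 1704 → -145
flight=B69: load_pct < 38 OR delay_min < 154 → 97
flight=B72: load_pct < 38 OR delay_min < 154 → 41

-117, 88, NULL, -13, 10, NULL, -145, 97, 41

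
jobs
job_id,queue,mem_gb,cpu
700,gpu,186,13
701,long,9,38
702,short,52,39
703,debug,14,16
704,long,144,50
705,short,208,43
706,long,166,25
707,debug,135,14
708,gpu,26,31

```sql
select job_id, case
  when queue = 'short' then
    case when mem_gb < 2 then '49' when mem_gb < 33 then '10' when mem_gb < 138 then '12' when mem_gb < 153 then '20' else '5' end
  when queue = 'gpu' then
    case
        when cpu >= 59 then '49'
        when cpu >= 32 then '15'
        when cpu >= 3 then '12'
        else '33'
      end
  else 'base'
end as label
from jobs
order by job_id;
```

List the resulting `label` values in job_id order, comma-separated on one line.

job_id=700: queue='gpu' → inner[cpu >= 3] → 12
job_id=701: queue='long' → outer ELSE → base
job_id=702: queue='short' → inner[mem_gb < 138] → 12
job_id=703: queue='debug' → outer ELSE → base
job_id=704: queue='long' → outer ELSE → base
job_id=705: queue='short' → inner[ELSE] → 5
job_id=706: queue='long' → outer ELSE → base
job_id=707: queue='debug' → outer ELSE → base
job_id=708: queue='gpu' → inner[cpu >= 3] → 12

12, base, 12, base, base, 5, base, base, 12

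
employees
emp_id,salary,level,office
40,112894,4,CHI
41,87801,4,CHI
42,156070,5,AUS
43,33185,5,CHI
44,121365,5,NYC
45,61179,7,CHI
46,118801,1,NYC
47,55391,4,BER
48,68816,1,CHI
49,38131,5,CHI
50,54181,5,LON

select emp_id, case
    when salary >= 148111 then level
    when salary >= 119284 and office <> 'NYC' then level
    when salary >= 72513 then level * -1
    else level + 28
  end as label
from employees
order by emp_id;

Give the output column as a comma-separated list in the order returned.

emp_id=40: salary >= 72513 → -4
emp_id=41: salary >= 72513 → -4
emp_id=42: salary >= 148111 → 5
emp_id=43: ELSE → 33
emp_id=44: salary >= 72513 → -5
emp_id=45: ELSE → 35
emp_id=46: salary >= 72513 → -1
emp_id=47: ELSE → 32
emp_id=48: ELSE → 29
emp_id=49: ELSE → 33
emp_id=50: ELSE → 33

-4, -4, 5, 33, -5, 35, -1, 32, 29, 33, 33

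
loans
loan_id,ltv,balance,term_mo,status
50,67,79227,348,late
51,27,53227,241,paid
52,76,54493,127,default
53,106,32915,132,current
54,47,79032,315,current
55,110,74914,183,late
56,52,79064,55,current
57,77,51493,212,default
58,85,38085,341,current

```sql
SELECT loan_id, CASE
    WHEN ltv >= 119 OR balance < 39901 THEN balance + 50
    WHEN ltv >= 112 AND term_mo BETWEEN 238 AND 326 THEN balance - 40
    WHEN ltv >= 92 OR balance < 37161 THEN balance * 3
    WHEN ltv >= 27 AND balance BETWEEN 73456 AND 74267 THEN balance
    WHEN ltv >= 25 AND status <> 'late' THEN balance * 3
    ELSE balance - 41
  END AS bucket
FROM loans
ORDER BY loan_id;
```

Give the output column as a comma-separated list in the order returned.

loan_id=50: ELSE → 79186
loan_id=51: ltv >= 25 AND status <> 'late' → 159681
loan_id=52: ltv >= 25 AND status <> 'late' → 163479
loan_id=53: ltv >= 119 OR balance < 39901 → 32965
loan_id=54: ltv >= 25 AND status <> 'late' → 237096
loan_id=55: ltv >= 92 OR balance < 37161 → 224742
loan_id=56: ltv >= 25 AND status <> 'late' → 237192
loan_id=57: ltv >= 25 AND status <> 'late' → 154479
loan_id=58: ltv >= 119 OR balance < 39901 → 38135

79186, 159681, 163479, 32965, 237096, 224742, 237192, 154479, 38135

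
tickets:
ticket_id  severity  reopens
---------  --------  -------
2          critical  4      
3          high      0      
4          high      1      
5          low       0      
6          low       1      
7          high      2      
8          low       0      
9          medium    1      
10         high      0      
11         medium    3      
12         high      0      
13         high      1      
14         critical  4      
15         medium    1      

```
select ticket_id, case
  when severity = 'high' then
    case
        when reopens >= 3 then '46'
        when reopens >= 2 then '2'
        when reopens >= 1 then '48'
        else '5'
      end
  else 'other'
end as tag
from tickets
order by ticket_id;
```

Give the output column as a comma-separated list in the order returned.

other, 5, 48, other, other, 2, other, other, 5, other, 5, 48, other, other

ticket_id=2: severity='critical' → outer ELSE → other
ticket_id=3: severity='high' → inner[ELSE] → 5
ticket_id=4: severity='high' → inner[reopens >= 1] → 48
ticket_id=5: severity='low' → outer ELSE → other
ticket_id=6: severity='low' → outer ELSE → other
ticket_id=7: severity='high' → inner[reopens >= 2] → 2
ticket_id=8: severity='low' → outer ELSE → other
ticket_id=9: severity='medium' → outer ELSE → other
ticket_id=10: severity='high' → inner[ELSE] → 5
ticket_id=11: severity='medium' → outer ELSE → other
ticket_id=12: severity='high' → inner[ELSE] → 5
ticket_id=13: severity='high' → inner[reopens >= 1] → 48
ticket_id=14: severity='critical' → outer ELSE → other
ticket_id=15: severity='medium' → outer ELSE → other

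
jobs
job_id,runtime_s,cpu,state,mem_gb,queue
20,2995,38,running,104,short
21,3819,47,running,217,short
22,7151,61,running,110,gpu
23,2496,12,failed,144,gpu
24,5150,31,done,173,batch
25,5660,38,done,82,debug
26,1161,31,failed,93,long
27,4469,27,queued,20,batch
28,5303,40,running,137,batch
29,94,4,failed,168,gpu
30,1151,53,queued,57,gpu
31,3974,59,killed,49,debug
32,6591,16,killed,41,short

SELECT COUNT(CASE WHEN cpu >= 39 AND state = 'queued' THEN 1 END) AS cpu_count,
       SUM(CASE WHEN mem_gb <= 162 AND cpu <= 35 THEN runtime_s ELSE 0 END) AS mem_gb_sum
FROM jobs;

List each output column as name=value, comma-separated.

[cpu_count: cpu >= 39 AND state = 'queued']
job_id=20: ✗
job_id=21: ✗
job_id=22: ✗
job_id=23: ✗
job_id=24: ✗
job_id=25: ✗
job_id=26: ✗
job_id=27: ✗
job_id=28: ✗
job_id=29: ✗
job_id=30: ✓ → 1
job_id=31: ✗
job_id=32: ✗
cpu_count = COUNT(1) = 1
—
[mem_gb_sum: mem_gb <= 162 AND cpu <= 35]
job_id=20: ✗
job_id=21: ✗
job_id=22: ✗
job_id=23: ✓ → 2496
job_id=24: ✗
job_id=25: ✗
job_id=26: ✓ → 1161
job_id=27: ✓ → 4469
job_id=28: ✗
job_id=29: ✗
job_id=30: ✗
job_id=31: ✗
job_id=32: ✓ → 6591
mem_gb_sum = 2496 + 1161 + 4469 + 6591 = 14717

cpu_count=1, mem_gb_sum=14717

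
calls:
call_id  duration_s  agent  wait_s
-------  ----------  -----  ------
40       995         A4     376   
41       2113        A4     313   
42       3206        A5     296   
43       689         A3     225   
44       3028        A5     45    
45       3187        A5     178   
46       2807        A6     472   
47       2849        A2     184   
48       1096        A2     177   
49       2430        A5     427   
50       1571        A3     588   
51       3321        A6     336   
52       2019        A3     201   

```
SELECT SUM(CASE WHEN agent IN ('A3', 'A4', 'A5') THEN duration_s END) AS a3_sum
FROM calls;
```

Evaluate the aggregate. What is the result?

19238

call_id=40: ✓ → 995
call_id=41: ✓ → 2113
call_id=42: ✓ → 3206
call_id=43: ✓ → 689
call_id=44: ✓ → 3028
call_id=45: ✓ → 3187
call_id=46: ✗
call_id=47: ✗
call_id=48: ✗
call_id=49: ✓ → 2430
call_id=50: ✓ → 1571
call_id=51: ✗
call_id=52: ✓ → 2019
a3_sum = 995 + 2113 + 3206 + 689 + 3028 + 3187 + 2430 + 1571 + 2019 = 19238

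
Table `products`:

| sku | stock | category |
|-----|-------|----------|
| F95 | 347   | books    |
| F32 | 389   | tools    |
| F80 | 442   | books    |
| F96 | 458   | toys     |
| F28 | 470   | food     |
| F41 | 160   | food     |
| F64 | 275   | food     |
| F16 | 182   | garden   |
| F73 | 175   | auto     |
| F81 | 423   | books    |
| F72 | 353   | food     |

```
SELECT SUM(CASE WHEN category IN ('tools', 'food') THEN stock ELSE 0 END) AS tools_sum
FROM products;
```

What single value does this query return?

1647

sku=F95: ✗
sku=F32: ✓ → 389
sku=F80: ✗
sku=F96: ✗
sku=F28: ✓ → 470
sku=F41: ✓ → 160
sku=F64: ✓ → 275
sku=F16: ✗
sku=F73: ✗
sku=F81: ✗
sku=F72: ✓ → 353
tools_sum = 389 + 470 + 160 + 275 + 353 = 1647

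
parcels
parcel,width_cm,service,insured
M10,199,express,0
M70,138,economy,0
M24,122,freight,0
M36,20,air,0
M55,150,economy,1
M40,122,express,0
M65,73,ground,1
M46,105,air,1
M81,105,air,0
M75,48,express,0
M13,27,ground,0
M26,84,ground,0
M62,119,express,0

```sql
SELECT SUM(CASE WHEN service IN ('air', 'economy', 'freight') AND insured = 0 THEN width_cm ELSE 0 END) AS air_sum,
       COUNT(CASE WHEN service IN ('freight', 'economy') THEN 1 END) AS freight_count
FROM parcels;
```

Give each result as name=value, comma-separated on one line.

[air_sum: service IN ('air', 'economy', 'freight') AND insured = 0]
parcel=M10: ✗
parcel=M70: ✓ → 138
parcel=M24: ✓ → 122
parcel=M36: ✓ → 20
parcel=M55: ✗
parcel=M40: ✗
parcel=M65: ✗
parcel=M46: ✗
parcel=M81: ✓ → 105
parcel=M75: ✗
parcel=M13: ✗
parcel=M26: ✗
parcel=M62: ✗
air_sum = 138 + 122 + 20 + 105 = 385
—
[freight_count: service IN ('freight', 'economy')]
parcel=M10: ✗
parcel=M70: ✓ → 1
parcel=M24: ✓ → 1
parcel=M36: ✗
parcel=M55: ✓ → 1
parcel=M40: ✗
parcel=M65: ✗
parcel=M46: ✗
parcel=M81: ✗
parcel=M75: ✗
parcel=M13: ✗
parcel=M26: ✗
parcel=M62: ✗
freight_count = COUNT(1, 1, 1) = 3

air_sum=385, freight_count=3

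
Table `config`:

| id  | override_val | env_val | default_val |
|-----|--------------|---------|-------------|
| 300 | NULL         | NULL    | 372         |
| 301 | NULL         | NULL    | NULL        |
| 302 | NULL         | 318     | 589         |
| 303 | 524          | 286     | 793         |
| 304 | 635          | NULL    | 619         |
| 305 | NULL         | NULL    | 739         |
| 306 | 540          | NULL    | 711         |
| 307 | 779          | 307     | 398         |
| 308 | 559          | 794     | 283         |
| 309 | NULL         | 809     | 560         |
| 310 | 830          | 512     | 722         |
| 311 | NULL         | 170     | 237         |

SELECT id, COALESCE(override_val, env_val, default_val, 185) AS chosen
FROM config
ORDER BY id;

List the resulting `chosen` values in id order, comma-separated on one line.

id=300: override_val=NULL, env_val=NULL, default_val=372 → 372
id=301: override_val=NULL, env_val=NULL, default_val=NULL, → literal 185 → 185
id=302: override_val=NULL, env_val=318 → 318
id=303: override_val=524 → 524
id=304: override_val=635 → 635
id=305: override_val=NULL, env_val=NULL, default_val=739 → 739
id=306: override_val=540 → 540
id=307: override_val=779 → 779
id=308: override_val=559 → 559
id=309: override_val=NULL, env_val=809 → 809
id=310: override_val=830 → 830
id=311: override_val=NULL, env_val=170 → 170

372, 185, 318, 524, 635, 739, 540, 779, 559, 809, 830, 170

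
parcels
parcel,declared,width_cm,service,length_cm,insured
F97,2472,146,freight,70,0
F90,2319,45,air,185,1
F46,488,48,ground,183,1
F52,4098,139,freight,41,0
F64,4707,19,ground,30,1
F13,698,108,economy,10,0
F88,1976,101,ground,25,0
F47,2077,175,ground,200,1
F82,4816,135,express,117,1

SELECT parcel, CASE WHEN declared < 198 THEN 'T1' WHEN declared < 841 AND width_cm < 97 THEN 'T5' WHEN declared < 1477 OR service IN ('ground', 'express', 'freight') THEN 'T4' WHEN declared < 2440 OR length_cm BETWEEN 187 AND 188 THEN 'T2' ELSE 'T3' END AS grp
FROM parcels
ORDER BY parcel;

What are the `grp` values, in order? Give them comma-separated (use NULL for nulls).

parcel=F13: declared < 1477 OR service IN ('ground', 'express', 'freight') → T4
parcel=F46: declared < 841 AND width_cm < 97 → T5
parcel=F47: declared < 1477 OR service IN ('ground', 'express', 'freight') → T4
parcel=F52: declared < 1477 OR service IN ('ground', 'express', 'freight') → T4
parcel=F64: declared < 1477 OR service IN ('ground', 'express', 'freight') → T4
parcel=F82: declared < 1477 OR service IN ('ground', 'express', 'freight') → T4
parcel=F88: declared < 1477 OR service IN ('ground', 'express', 'freight') → T4
parcel=F90: declared < 2440 OR length_cm BETWEEN 187 AND 188 → T2
parcel=F97: declared < 1477 OR service IN ('ground', 'express', 'freight') → T4

T4, T5, T4, T4, T4, T4, T4, T2, T4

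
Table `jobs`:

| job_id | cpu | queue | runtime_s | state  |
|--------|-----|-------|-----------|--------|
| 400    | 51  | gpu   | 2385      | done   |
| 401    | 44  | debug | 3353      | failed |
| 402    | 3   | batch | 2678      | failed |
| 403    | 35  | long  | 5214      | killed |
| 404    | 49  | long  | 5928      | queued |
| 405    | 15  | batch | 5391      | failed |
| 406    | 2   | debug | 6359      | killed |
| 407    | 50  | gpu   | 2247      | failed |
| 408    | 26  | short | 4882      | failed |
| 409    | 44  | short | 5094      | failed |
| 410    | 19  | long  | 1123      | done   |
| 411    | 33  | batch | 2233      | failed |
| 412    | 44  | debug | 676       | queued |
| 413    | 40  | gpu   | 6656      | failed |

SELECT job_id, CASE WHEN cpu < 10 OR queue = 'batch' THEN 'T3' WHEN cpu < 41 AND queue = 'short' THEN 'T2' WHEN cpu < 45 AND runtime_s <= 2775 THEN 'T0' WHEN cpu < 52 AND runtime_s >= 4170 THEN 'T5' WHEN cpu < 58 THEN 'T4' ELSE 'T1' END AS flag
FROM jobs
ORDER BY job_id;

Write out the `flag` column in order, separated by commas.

T4, T4, T3, T5, T5, T3, T3, T4, T2, T5, T0, T3, T0, T5

job_id=400: cpu < 58 → T4
job_id=401: cpu < 58 → T4
job_id=402: cpu < 10 OR queue = 'batch' → T3
job_id=403: cpu < 52 AND runtime_s >= 4170 → T5
job_id=404: cpu < 52 AND runtime_s >= 4170 → T5
job_id=405: cpu < 10 OR queue = 'batch' → T3
job_id=406: cpu < 10 OR queue = 'batch' → T3
job_id=407: cpu < 58 → T4
job_id=408: cpu < 41 AND queue = 'short' → T2
job_id=409: cpu < 52 AND runtime_s >= 4170 → T5
job_id=410: cpu < 45 AND runtime_s <= 2775 → T0
job_id=411: cpu < 10 OR queue = 'batch' → T3
job_id=412: cpu < 45 AND runtime_s <= 2775 → T0
job_id=413: cpu < 52 AND runtime_s >= 4170 → T5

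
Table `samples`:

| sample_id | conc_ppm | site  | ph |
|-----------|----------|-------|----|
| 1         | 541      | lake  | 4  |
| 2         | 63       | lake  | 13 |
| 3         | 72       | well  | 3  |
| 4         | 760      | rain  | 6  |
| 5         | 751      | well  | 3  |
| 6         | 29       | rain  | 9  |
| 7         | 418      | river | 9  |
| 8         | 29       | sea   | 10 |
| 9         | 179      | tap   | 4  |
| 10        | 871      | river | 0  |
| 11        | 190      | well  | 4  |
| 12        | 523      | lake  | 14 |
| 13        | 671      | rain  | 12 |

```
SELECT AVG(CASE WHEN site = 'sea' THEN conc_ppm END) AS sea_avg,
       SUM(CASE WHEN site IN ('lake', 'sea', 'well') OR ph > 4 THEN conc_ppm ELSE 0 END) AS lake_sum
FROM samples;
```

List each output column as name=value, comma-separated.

[sea_avg: site = 'sea']
sample_id=1: ✗
sample_id=2: ✗
sample_id=3: ✗
sample_id=4: ✗
sample_id=5: ✗
sample_id=6: ✗
sample_id=7: ✗
sample_id=8: ✓ → 29
sample_id=9: ✗
sample_id=10: ✗
sample_id=11: ✗
sample_id=12: ✗
sample_id=13: ✗
sea_avg = 29
—
[lake_sum: site IN ('lake', 'sea', 'well') OR ph > 4]
sample_id=1: ✓ → 541
sample_id=2: ✓ → 63
sample_id=3: ✓ → 72
sample_id=4: ✓ → 760
sample_id=5: ✓ → 751
sample_id=6: ✓ → 29
sample_id=7: ✓ → 418
sample_id=8: ✓ → 29
sample_id=9: ✗
sample_id=10: ✗
sample_id=11: ✓ → 190
sample_id=12: ✓ → 523
sample_id=13: ✓ → 671
lake_sum = 541 + 63 + 72 + 760 + 751 + 29 + 418 + 29 + 190 + 523 + 671 = 4047

sea_avg=29, lake_sum=4047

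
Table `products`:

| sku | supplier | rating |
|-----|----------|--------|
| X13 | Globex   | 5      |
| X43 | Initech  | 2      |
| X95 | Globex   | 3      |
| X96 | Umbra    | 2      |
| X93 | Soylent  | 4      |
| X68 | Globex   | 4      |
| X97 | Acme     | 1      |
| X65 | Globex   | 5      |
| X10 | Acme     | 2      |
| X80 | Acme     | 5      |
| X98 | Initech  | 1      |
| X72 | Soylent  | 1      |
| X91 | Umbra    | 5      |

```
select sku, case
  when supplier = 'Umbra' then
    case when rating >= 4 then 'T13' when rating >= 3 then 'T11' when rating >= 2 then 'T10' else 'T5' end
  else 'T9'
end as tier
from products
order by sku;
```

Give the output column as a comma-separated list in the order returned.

T9, T9, T9, T9, T9, T9, T9, T13, T9, T9, T10, T9, T9

sku=X10: supplier='Acme' → outer ELSE → T9
sku=X13: supplier='Globex' → outer ELSE → T9
sku=X43: supplier='Initech' → outer ELSE → T9
sku=X65: supplier='Globex' → outer ELSE → T9
sku=X68: supplier='Globex' → outer ELSE → T9
sku=X72: supplier='Soylent' → outer ELSE → T9
sku=X80: supplier='Acme' → outer ELSE → T9
sku=X91: supplier='Umbra' → inner[rating >= 4] → T13
sku=X93: supplier='Soylent' → outer ELSE → T9
sku=X95: supplier='Globex' → outer ELSE → T9
sku=X96: supplier='Umbra' → inner[rating >= 2] → T10
sku=X97: supplier='Acme' → outer ELSE → T9
sku=X98: supplier='Initech' → outer ELSE → T9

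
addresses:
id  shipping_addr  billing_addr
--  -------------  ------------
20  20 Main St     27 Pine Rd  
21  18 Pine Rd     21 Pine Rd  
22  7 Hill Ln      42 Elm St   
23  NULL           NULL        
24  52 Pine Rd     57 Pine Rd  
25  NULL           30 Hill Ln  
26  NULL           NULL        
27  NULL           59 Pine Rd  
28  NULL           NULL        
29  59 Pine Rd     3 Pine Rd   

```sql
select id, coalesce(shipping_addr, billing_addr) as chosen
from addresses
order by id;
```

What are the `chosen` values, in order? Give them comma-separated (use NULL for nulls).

id=20: shipping_addr=20 Main St → 20 Main St
id=21: shipping_addr=18 Pine Rd → 18 Pine Rd
id=22: shipping_addr=7 Hill Ln → 7 Hill Ln
id=23: shipping_addr=NULL, billing_addr=NULL (all NULL) → NULL
id=24: shipping_addr=52 Pine Rd → 52 Pine Rd
id=25: shipping_addr=NULL, billing_addr=30 Hill Ln → 30 Hill Ln
id=26: shipping_addr=NULL, billing_addr=NULL (all NULL) → NULL
id=27: shipping_addr=NULL, billing_addr=59 Pine Rd → 59 Pine Rd
id=28: shipping_addr=NULL, billing_addr=NULL (all NULL) → NULL
id=29: shipping_addr=59 Pine Rd → 59 Pine Rd

20 Main St, 18 Pine Rd, 7 Hill Ln, NULL, 52 Pine Rd, 30 Hill Ln, NULL, 59 Pine Rd, NULL, 59 Pine Rd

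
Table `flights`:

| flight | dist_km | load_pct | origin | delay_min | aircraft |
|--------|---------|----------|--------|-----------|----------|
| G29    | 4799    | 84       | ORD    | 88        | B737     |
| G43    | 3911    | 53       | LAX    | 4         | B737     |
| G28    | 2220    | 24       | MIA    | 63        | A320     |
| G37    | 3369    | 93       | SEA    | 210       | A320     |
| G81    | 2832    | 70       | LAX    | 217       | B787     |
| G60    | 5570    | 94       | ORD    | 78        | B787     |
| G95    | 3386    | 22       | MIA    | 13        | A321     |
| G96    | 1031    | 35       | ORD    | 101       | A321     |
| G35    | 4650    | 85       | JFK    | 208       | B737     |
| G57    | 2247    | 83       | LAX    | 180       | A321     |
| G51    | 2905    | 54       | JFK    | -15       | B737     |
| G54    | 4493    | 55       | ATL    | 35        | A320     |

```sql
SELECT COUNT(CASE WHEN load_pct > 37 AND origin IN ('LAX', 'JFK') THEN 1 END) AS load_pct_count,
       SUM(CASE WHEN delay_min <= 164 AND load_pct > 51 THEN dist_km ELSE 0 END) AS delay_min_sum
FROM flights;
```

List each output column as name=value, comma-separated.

load_pct_count=5, delay_min_sum=21678

[load_pct_count: load_pct > 37 AND origin IN ('LAX', 'JFK')]
flight=G29: ✗
flight=G43: ✓ → 1
flight=G28: ✗
flight=G37: ✗
flight=G81: ✓ → 1
flight=G60: ✗
flight=G95: ✗
flight=G96: ✗
flight=G35: ✓ → 1
flight=G57: ✓ → 1
flight=G51: ✓ → 1
flight=G54: ✗
load_pct_count = COUNT(1, 1, 1, 1, 1) = 5
—
[delay_min_sum: delay_min <= 164 AND load_pct > 51]
flight=G29: ✓ → 4799
flight=G43: ✓ → 3911
flight=G28: ✗
flight=G37: ✗
flight=G81: ✗
flight=G60: ✓ → 5570
flight=G95: ✗
flight=G96: ✗
flight=G35: ✗
flight=G57: ✗
flight=G51: ✓ → 2905
flight=G54: ✓ → 4493
delay_min_sum = 4799 + 3911 + 5570 + 2905 + 4493 = 21678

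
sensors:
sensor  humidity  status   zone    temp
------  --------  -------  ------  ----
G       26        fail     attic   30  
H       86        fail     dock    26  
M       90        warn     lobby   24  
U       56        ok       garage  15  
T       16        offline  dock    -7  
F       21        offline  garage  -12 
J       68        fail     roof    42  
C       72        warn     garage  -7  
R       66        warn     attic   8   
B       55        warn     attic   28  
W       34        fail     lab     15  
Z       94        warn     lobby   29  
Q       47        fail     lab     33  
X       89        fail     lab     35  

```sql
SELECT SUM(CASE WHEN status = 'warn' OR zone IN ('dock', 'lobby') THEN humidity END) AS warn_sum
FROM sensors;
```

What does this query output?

479

sensor=G: ✗
sensor=H: ✓ → 86
sensor=M: ✓ → 90
sensor=U: ✗
sensor=T: ✓ → 16
sensor=F: ✗
sensor=J: ✗
sensor=C: ✓ → 72
sensor=R: ✓ → 66
sensor=B: ✓ → 55
sensor=W: ✗
sensor=Z: ✓ → 94
sensor=Q: ✗
sensor=X: ✗
warn_sum = 86 + 90 + 16 + 72 + 66 + 55 + 94 = 479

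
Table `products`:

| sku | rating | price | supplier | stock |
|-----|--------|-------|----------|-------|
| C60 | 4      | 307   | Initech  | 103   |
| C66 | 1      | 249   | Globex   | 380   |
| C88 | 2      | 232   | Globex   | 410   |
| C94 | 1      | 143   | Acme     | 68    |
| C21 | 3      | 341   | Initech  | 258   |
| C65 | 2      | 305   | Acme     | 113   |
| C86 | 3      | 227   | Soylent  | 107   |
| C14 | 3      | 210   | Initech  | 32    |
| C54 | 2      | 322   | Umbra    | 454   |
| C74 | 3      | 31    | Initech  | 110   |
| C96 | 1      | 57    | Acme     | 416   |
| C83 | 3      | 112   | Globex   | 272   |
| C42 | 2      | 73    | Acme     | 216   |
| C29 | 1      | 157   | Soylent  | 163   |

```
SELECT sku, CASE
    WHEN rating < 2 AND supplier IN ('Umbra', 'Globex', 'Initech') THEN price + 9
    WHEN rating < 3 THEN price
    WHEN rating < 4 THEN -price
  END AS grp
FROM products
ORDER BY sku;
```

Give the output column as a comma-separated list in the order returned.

-210, -341, 157, 73, 322, NULL, 305, 258, -31, -112, -227, 232, 143, 57

sku=C14: rating < 4 → -210
sku=C21: rating < 4 → -341
sku=C29: rating < 3 → 157
sku=C42: rating < 3 → 73
sku=C54: rating < 3 → 322
sku=C60: (no match → NULL) → NULL
sku=C65: rating < 3 → 305
sku=C66: rating < 2 AND supplier IN ('Umbra', 'Globex', 'Initech') → 258
sku=C74: rating < 4 → -31
sku=C83: rating < 4 → -112
sku=C86: rating < 4 → -227
sku=C88: rating < 3 → 232
sku=C94: rating < 3 → 143
sku=C96: rating < 3 → 57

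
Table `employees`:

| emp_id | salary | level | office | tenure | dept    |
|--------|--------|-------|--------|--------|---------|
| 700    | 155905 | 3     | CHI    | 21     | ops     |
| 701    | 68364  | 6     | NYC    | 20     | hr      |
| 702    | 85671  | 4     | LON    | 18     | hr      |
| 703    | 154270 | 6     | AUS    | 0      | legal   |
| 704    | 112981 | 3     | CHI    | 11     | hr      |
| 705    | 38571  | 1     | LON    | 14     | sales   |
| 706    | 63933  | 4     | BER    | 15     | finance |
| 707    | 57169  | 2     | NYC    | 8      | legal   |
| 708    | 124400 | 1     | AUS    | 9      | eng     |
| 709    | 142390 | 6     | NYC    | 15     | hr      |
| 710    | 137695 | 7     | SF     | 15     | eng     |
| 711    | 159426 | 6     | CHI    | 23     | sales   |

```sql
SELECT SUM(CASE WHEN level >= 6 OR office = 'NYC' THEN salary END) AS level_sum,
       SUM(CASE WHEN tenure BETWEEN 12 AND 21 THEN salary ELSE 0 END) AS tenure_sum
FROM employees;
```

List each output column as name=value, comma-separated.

[level_sum: level >= 6 OR office = 'NYC']
emp_id=700: ✗
emp_id=701: ✓ → 68364
emp_id=702: ✗
emp_id=703: ✓ → 154270
emp_id=704: ✗
emp_id=705: ✗
emp_id=706: ✗
emp_id=707: ✓ → 57169
emp_id=708: ✗
emp_id=709: ✓ → 142390
emp_id=710: ✓ → 137695
emp_id=711: ✓ → 159426
level_sum = 68364 + 154270 + 57169 + 142390 + 137695 + 159426 = 719314
—
[tenure_sum: tenure BETWEEN 12 AND 21]
emp_id=700: ✓ → 155905
emp_id=701: ✓ → 68364
emp_id=702: ✓ → 85671
emp_id=703: ✗
emp_id=704: ✗
emp_id=705: ✓ → 38571
emp_id=706: ✓ → 63933
emp_id=707: ✗
emp_id=708: ✗
emp_id=709: ✓ → 142390
emp_id=710: ✓ → 137695
emp_id=711: ✗
tenure_sum = 155905 + 68364 + 85671 + 38571 + 63933 + 142390 + 137695 = 692529

level_sum=719314, tenure_sum=692529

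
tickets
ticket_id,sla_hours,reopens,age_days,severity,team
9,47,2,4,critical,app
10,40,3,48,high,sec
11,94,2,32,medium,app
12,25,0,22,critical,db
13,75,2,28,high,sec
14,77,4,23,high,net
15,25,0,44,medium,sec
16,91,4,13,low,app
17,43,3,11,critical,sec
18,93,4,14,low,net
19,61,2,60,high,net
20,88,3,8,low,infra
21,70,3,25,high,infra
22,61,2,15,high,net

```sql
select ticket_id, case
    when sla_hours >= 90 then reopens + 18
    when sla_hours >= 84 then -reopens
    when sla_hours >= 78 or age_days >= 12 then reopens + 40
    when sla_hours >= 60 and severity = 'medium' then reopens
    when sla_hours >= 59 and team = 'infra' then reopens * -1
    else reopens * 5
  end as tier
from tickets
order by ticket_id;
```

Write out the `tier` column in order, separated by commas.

10, 43, 20, 40, 42, 44, 40, 22, 15, 22, 42, -3, 43, 42

ticket_id=9: ELSE → 10
ticket_id=10: sla_hours >= 78 or age_days >= 12 → 43
ticket_id=11: sla_hours >= 90 → 20
ticket_id=12: sla_hours >= 78 or age_days >= 12 → 40
ticket_id=13: sla_hours >= 78 or age_days >= 12 → 42
ticket_id=14: sla_hours >= 78 or age_days >= 12 → 44
ticket_id=15: sla_hours >= 78 or age_days >= 12 → 40
ticket_id=16: sla_hours >= 90 → 22
ticket_id=17: ELSE → 15
ticket_id=18: sla_hours >= 90 → 22
ticket_id=19: sla_hours >= 78 or age_days >= 12 → 42
ticket_id=20: sla_hours >= 84 → -3
ticket_id=21: sla_hours >= 78 or age_days >= 12 → 43
ticket_id=22: sla_hours >= 78 or age_days >= 12 → 42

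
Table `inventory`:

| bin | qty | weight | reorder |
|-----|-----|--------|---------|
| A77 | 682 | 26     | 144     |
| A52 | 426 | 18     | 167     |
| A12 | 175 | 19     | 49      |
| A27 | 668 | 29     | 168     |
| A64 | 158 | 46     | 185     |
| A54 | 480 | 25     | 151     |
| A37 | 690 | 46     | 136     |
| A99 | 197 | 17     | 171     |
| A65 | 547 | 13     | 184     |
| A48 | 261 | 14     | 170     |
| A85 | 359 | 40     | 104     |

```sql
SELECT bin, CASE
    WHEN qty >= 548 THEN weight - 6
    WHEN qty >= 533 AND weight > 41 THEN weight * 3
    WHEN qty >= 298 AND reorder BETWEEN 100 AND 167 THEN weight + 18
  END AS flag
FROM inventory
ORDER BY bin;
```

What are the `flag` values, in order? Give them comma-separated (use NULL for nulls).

NULL, 23, 40, NULL, 36, 43, NULL, NULL, 20, 58, NULL

bin=A12: (no match → NULL) → NULL
bin=A27: qty >= 548 → 23
bin=A37: qty >= 548 → 40
bin=A48: (no match → NULL) → NULL
bin=A52: qty >= 298 AND reorder BETWEEN 100 AND 167 → 36
bin=A54: qty >= 298 AND reorder BETWEEN 100 AND 167 → 43
bin=A64: (no match → NULL) → NULL
bin=A65: (no match → NULL) → NULL
bin=A77: qty >= 548 → 20
bin=A85: qty >= 298 AND reorder BETWEEN 100 AND 167 → 58
bin=A99: (no match → NULL) → NULL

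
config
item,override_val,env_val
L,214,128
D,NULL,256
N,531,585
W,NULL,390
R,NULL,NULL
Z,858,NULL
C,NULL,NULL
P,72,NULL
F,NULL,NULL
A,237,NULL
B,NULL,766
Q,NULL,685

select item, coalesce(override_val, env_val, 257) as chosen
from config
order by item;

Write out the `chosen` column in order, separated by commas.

237, 766, 257, 256, 257, 214, 531, 72, 685, 257, 390, 858

item=A: override_val=237 → 237
item=B: override_val=NULL, env_val=766 → 766
item=C: override_val=NULL, env_val=NULL, → literal 257 → 257
item=D: override_val=NULL, env_val=256 → 256
item=F: override_val=NULL, env_val=NULL, → literal 257 → 257
item=L: override_val=214 → 214
item=N: override_val=531 → 531
item=P: override_val=72 → 72
item=Q: override_val=NULL, env_val=685 → 685
item=R: override_val=NULL, env_val=NULL, → literal 257 → 257
item=W: override_val=NULL, env_val=390 → 390
item=Z: override_val=858 → 858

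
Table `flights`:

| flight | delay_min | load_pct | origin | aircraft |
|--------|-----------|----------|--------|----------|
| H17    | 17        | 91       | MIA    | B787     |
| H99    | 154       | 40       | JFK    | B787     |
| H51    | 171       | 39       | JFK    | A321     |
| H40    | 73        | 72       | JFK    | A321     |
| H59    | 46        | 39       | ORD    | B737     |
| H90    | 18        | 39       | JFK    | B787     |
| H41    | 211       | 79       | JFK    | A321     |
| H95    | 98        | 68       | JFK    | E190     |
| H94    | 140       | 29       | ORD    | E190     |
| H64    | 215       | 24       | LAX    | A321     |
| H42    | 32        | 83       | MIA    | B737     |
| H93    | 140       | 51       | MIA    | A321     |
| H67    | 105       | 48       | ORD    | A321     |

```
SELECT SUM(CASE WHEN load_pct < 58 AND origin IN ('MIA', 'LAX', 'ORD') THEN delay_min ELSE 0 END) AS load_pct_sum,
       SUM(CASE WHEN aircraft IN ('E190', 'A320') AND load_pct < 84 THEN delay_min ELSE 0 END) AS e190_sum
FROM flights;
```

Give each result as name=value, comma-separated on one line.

[load_pct_sum: load_pct < 58 AND origin IN ('MIA', 'LAX', 'ORD')]
flight=H17: ✗
flight=H99: ✗
flight=H51: ✗
flight=H40: ✗
flight=H59: ✓ → 46
flight=H90: ✗
flight=H41: ✗
flight=H95: ✗
flight=H94: ✓ → 140
flight=H64: ✓ → 215
flight=H42: ✗
flight=H93: ✓ → 140
flight=H67: ✓ → 105
load_pct_sum = 46 + 140 + 215 + 140 + 105 = 646
—
[e190_sum: aircraft IN ('E190', 'A320') AND load_pct < 84]
flight=H17: ✗
flight=H99: ✗
flight=H51: ✗
flight=H40: ✗
flight=H59: ✗
flight=H90: ✗
flight=H41: ✗
flight=H95: ✓ → 98
flight=H94: ✓ → 140
flight=H64: ✗
flight=H42: ✗
flight=H93: ✗
flight=H67: ✗
e190_sum = 98 + 140 = 238

load_pct_sum=646, e190_sum=238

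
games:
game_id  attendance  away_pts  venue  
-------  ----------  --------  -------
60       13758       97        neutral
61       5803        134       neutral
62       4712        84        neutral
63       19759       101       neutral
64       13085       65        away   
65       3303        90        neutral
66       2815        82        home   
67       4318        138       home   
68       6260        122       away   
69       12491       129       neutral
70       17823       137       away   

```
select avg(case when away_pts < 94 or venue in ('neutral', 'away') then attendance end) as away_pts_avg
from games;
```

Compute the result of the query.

9980.9

game_id=60: ✓ → 13758
game_id=61: ✓ → 5803
game_id=62: ✓ → 4712
game_id=63: ✓ → 19759
game_id=64: ✓ → 13085
game_id=65: ✓ → 3303
game_id=66: ✓ → 2815
game_id=67: ✗
game_id=68: ✓ → 6260
game_id=69: ✓ → 12491
game_id=70: ✓ → 17823
away_pts_avg = (13758 + 5803 + 4712 + 19759 + 13085 + 3303 + 2815 + 6260 + 12491 + 17823) / 10 = 9980.9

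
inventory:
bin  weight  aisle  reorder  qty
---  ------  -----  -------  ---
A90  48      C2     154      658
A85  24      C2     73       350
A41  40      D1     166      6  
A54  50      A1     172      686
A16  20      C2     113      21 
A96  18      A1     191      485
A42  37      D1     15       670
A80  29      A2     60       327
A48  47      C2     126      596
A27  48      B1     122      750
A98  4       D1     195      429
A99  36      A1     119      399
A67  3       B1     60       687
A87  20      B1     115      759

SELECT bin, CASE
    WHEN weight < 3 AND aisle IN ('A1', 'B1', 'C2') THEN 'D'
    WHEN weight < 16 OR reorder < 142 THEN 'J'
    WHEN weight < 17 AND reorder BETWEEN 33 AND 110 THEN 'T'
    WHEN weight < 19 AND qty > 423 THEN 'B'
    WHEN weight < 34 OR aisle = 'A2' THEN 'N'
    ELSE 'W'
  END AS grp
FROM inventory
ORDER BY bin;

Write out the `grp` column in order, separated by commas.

J, J, W, J, J, W, J, J, J, J, W, B, J, J

bin=A16: weight < 16 OR reorder < 142 → J
bin=A27: weight < 16 OR reorder < 142 → J
bin=A41: ELSE → W
bin=A42: weight < 16 OR reorder < 142 → J
bin=A48: weight < 16 OR reorder < 142 → J
bin=A54: ELSE → W
bin=A67: weight < 16 OR reorder < 142 → J
bin=A80: weight < 16 OR reorder < 142 → J
bin=A85: weight < 16 OR reorder < 142 → J
bin=A87: weight < 16 OR reorder < 142 → J
bin=A90: ELSE → W
bin=A96: weight < 19 AND qty > 423 → B
bin=A98: weight < 16 OR reorder < 142 → J
bin=A99: weight < 16 OR reorder < 142 → J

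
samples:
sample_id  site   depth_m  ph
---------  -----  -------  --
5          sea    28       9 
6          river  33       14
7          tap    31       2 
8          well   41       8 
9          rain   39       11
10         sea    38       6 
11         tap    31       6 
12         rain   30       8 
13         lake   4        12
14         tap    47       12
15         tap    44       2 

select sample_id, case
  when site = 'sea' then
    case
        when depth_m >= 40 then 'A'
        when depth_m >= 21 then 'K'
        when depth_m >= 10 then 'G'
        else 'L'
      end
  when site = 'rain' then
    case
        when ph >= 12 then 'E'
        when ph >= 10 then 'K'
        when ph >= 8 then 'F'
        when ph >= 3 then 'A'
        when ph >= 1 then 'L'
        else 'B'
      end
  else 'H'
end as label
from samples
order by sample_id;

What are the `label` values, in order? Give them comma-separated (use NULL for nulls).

sample_id=5: site='sea' → inner[depth_m >= 21] → K
sample_id=6: site='river' → outer ELSE → H
sample_id=7: site='tap' → outer ELSE → H
sample_id=8: site='well' → outer ELSE → H
sample_id=9: site='rain' → inner[ph >= 10] → K
sample_id=10: site='sea' → inner[depth_m >= 21] → K
sample_id=11: site='tap' → outer ELSE → H
sample_id=12: site='rain' → inner[ph >= 8] → F
sample_id=13: site='lake' → outer ELSE → H
sample_id=14: site='tap' → outer ELSE → H
sample_id=15: site='tap' → outer ELSE → H

K, H, H, H, K, K, H, F, H, H, H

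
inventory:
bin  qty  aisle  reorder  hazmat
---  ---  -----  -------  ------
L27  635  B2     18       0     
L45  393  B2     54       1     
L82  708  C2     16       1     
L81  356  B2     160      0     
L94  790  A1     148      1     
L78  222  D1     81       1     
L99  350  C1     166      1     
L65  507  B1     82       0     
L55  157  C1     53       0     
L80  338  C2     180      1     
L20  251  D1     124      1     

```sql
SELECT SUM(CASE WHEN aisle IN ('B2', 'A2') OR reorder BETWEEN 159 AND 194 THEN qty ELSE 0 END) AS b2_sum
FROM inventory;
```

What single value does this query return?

bin=L27: ✓ → 635
bin=L45: ✓ → 393
bin=L82: ✗
bin=L81: ✓ → 356
bin=L94: ✗
bin=L78: ✗
bin=L99: ✓ → 350
bin=L65: ✗
bin=L55: ✗
bin=L80: ✓ → 338
bin=L20: ✗
b2_sum = 635 + 393 + 356 + 350 + 338 = 2072

2072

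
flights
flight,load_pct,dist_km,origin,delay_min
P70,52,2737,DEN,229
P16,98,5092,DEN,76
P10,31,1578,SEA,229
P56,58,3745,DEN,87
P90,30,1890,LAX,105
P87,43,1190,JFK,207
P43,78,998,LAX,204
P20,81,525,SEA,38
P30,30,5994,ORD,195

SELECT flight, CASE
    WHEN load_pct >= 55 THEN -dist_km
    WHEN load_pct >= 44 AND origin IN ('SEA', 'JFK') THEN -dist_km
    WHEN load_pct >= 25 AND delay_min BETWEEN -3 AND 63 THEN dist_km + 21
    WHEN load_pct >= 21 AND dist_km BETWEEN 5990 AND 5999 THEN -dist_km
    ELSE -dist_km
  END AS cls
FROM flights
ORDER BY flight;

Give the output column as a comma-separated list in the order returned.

-1578, -5092, -525, -5994, -998, -3745, -2737, -1190, -1890

flight=P10: ELSE → -1578
flight=P16: load_pct >= 55 → -5092
flight=P20: load_pct >= 55 → -525
flight=P30: load_pct >= 21 AND dist_km BETWEEN 5990 AND 5999 → -5994
flight=P43: load_pct >= 55 → -998
flight=P56: load_pct >= 55 → -3745
flight=P70: ELSE → -2737
flight=P87: ELSE → -1190
flight=P90: ELSE → -1890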